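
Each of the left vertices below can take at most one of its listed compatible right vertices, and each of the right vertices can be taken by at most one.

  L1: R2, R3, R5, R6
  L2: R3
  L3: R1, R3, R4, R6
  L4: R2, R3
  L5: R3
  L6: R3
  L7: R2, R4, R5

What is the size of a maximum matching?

5

Unit-capacity flow: source→left, listed edges, right→sink; max matching = max flow.
Augmenting path L1→R2 (+1); matched 1.
Augmenting path L2→R3 (+1); matched 2.
Augmenting path L3→R1 (+1); matched 3.
Augmenting path L7→R4 (+1); matched 4.
Augmenting path L4→R2→L1→R5 (+1); matched 5.
No augmenting path remains; maximum matching = 5.
König certificate: {L1, L3, L4, L7, R3} is a vertex cover of size 5 (every listed pair touches it), so no matching can be larger.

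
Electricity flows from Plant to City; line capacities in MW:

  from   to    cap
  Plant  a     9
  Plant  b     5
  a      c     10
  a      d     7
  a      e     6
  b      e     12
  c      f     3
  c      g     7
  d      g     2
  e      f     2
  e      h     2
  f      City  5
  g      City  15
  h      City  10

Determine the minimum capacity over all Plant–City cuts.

13

Augment Plant→a→c→f→City: bottleneck 3, flow now 3.
Augment Plant→a→c→g→City: bottleneck 6, flow now 9.
Augment Plant→b→e→f→City: bottleneck 2, flow now 11.
Augment Plant→b→e→h→City: bottleneck 2, flow now 13.
No augmenting path remains; maximum flow = 13.
By max-flow min-cut, the minimum cut capacity equals the max flow.
In the residual graph, reachable from Plant: {Plant, b, e}.
Min-cut edges: Plant→a (9), e→f (2), e→h (2); capacity 9 + 2 + 2 = 13.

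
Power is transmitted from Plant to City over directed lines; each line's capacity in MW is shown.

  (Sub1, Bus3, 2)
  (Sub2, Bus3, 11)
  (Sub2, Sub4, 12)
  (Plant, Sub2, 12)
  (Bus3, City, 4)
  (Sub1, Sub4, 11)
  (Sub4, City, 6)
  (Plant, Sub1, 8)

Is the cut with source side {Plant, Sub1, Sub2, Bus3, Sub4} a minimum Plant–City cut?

Yes — it is a minimum cut (capacity 10).

Given cut capacity: 4 + 6 = 10.
Augment Plant→Sub1→Bus3→City: bottleneck 2, flow now 2.
Augment Plant→Sub1→Sub4→City: bottleneck 6, flow now 8.
Augment Plant→Sub2→Bus3→City: bottleneck 2, flow now 10.
No augmenting path remains; maximum flow = 10.
Cut capacity 10 equals the max flow, so it is a minimum cut.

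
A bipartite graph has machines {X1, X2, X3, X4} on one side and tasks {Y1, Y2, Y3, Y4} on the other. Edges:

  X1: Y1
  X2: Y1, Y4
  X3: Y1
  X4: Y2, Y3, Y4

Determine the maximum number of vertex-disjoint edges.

3

Unit-capacity flow: source→left, listed edges, right→sink; max matching = max flow.
Augmenting path X1→Y1 (+1); matched 1.
Augmenting path X2→Y4 (+1); matched 2.
Augmenting path X4→Y2 (+1); matched 3.
No augmenting path remains; maximum matching = 3.
König certificate: {X2, X4, Y1} is a vertex cover of size 3 (every listed pair touches it), so no matching can be larger.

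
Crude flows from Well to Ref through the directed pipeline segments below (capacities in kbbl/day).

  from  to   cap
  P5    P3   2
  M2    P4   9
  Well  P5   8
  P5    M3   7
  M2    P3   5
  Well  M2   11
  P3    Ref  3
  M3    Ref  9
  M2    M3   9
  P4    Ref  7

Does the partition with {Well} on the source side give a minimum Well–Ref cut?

Given cut capacity: 11 + 8 = 19.
Augment Well→M2→P4→Ref: bottleneck 7, flow now 7.
Augment Well→M2→M3→Ref: bottleneck 4, flow now 11.
Augment Well→P5→M3→Ref: bottleneck 5, flow now 16.
Augment Well→P5→P3→Ref: bottleneck 2, flow now 18.
Augment Well→P5→M3→M2→P3→Ref: bottleneck 1, flow now 19. (uses reverse residual edge)
No augmenting path remains; maximum flow = 19.
Cut capacity 19 equals the max flow, so it is a minimum cut.

Yes — it is a minimum cut (capacity 19).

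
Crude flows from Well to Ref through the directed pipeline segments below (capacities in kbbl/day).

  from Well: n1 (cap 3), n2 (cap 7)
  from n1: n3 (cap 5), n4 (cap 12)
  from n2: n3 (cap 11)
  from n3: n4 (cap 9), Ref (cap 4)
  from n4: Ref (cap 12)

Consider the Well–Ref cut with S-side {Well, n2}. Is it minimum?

No — its capacity is 14, but the minimum cut has capacity 10.

Given cut capacity: 3 + 11 = 14.
Augment Well→n1→n3→Ref: bottleneck 3, flow now 3.
Augment Well→n2→n3→Ref: bottleneck 1, flow now 4.
Augment Well→n2→n3→n4→Ref: bottleneck 6, flow now 10.
No augmenting path remains; maximum flow = 10.
In the residual graph, reachable from Well: {Well}.
Min-cut edges: Well→n1 (3), Well→n2 (7); capacity 3 + 7 = 10.
Cut capacity 14 exceeds the max flow 10, so it is not minimum.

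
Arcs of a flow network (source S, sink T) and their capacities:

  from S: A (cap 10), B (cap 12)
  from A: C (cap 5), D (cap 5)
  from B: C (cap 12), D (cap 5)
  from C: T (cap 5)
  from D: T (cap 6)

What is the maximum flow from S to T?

Augment S→A→C→T: bottleneck 5, flow now 5.
Augment S→A→D→T: bottleneck 5, flow now 10.
Augment S→B→D→T: bottleneck 1, flow now 11.
No augmenting path remains; maximum flow = 11.
In the residual graph, reachable from S: {S, A, B, C, D}.
Min-cut edges: C→T (5), D→T (6); capacity 5 + 6 = 11.
This cut is saturated, so no flow can exceed 11.

11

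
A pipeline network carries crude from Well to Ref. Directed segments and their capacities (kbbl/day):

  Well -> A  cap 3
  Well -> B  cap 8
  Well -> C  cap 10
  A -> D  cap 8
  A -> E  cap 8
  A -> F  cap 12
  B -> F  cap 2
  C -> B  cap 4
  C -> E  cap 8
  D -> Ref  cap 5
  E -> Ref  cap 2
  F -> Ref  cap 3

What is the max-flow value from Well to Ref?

Augment Well→A→D→Ref: bottleneck 3, flow now 3.
Augment Well→B→F→Ref: bottleneck 2, flow now 5.
Augment Well→C→E→Ref: bottleneck 2, flow now 7.
No augmenting path remains; maximum flow = 7.
In the residual graph, reachable from Well: {Well, B, C, E}.
Min-cut edges: Well→A (3), B→F (2), E→Ref (2); capacity 3 + 2 + 2 = 7.
This cut is saturated, so no flow can exceed 7.

7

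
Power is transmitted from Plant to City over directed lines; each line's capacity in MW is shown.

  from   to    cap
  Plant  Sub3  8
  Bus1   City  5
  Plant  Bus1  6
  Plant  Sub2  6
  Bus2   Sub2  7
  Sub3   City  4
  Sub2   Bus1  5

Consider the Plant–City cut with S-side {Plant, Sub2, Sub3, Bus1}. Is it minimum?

Yes — it is a minimum cut (capacity 9).

Given cut capacity: 4 + 5 = 9.
Augment Plant→Sub3→City: bottleneck 4, flow now 4.
Augment Plant→Bus1→City: bottleneck 5, flow now 9.
No augmenting path remains; maximum flow = 9.
Cut capacity 9 equals the max flow, so it is a minimum cut.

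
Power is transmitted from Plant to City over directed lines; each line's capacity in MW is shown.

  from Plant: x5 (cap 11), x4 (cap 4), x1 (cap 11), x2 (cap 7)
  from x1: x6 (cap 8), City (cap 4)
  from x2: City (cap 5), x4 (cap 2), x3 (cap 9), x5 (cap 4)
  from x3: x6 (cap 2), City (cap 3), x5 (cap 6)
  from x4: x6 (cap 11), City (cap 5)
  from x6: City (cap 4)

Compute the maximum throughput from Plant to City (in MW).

Augment Plant→x1→City: bottleneck 4, flow now 4.
Augment Plant→x2→City: bottleneck 5, flow now 9.
Augment Plant→x4→City: bottleneck 4, flow now 13.
Augment Plant→x1→x6→City: bottleneck 4, flow now 17.
Augment Plant→x2→x3→City: bottleneck 2, flow now 19.
No augmenting path remains; maximum flow = 19.
In the residual graph, reachable from Plant: {Plant, x1, x5, x6}.
Min-cut edges: Plant→x2 (7), Plant→x4 (4), x1→City (4), x6→City (4); capacity 7 + 4 + 4 + 4 = 19.
This cut is saturated, so no flow can exceed 19.

19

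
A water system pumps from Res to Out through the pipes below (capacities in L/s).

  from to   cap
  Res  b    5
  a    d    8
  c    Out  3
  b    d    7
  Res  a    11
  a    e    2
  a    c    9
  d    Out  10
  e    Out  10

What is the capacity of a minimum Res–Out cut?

Augment Res→a→c→Out: bottleneck 3, flow now 3.
Augment Res→a→d→Out: bottleneck 8, flow now 11.
Augment Res→b→d→Out: bottleneck 2, flow now 13.
Augment Res→b→d→a→e→Out: bottleneck 2, flow now 15. (uses reverse residual edge)
No augmenting path remains; maximum flow = 15.
By max-flow min-cut, the minimum cut capacity equals the max flow.
In the residual graph, reachable from Res: {Res, a, b, c, d}.
Min-cut edges: a→e (2), c→Out (3), d→Out (10); capacity 2 + 3 + 10 = 15.

15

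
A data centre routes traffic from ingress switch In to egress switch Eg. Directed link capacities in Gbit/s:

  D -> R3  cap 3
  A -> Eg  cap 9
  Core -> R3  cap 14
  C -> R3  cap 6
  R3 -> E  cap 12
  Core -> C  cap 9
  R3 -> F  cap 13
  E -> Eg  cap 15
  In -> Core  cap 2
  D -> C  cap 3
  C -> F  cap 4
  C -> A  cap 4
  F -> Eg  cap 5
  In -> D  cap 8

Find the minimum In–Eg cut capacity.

8

Augment In→D→C→F→Eg: bottleneck 3, flow now 3.
Augment In→D→R3→F→Eg: bottleneck 2, flow now 5.
Augment In→D→R3→E→Eg: bottleneck 1, flow now 6.
Augment In→Core→C→A→Eg: bottleneck 2, flow now 8.
No augmenting path remains; maximum flow = 8.
By max-flow min-cut, the minimum cut capacity equals the max flow.
In the residual graph, reachable from In: {In, D}.
Min-cut edges: In→Core (2), D→C (3), D→R3 (3); capacity 2 + 3 + 3 = 8.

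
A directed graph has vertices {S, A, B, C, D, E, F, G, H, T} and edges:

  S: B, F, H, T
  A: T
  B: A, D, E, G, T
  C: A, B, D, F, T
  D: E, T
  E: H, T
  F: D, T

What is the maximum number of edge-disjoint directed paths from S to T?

3

Assign every edge capacity 1; by Menger, the answer equals the max flow.
Path S→T (+1); total 1.
Path S→B→T (+1); total 2.
Path S→F→T (+1); total 3.
No residual S→T path; max flow = 3.
Certifying cut of size 3: {S→B, S→F, S→T}.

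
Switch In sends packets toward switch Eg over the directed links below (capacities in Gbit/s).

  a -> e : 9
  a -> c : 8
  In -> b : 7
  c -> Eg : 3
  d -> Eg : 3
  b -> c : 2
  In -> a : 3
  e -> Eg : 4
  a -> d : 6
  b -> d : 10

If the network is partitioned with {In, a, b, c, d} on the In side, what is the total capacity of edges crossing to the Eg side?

Edges leaving {In, a, b, c, d}: a→e (9), c→Eg (3), d→Eg (3).
Cut capacity = 9 + 3 + 3 = 15.

15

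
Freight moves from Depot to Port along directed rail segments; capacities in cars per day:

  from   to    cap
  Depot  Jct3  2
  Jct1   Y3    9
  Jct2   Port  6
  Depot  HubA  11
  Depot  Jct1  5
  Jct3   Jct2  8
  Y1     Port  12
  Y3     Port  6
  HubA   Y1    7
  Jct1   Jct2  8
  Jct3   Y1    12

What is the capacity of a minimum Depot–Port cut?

Augment Depot→Jct1→Jct2→Port: bottleneck 5, flow now 5.
Augment Depot→Jct3→Y1→Port: bottleneck 2, flow now 7.
Augment Depot→HubA→Y1→Port: bottleneck 7, flow now 14.
No augmenting path remains; maximum flow = 14.
By max-flow min-cut, the minimum cut capacity equals the max flow.
In the residual graph, reachable from Depot: {Depot, HubA}.
Min-cut edges: Depot→Jct1 (5), Depot→Jct3 (2), HubA→Y1 (7); capacity 5 + 2 + 7 = 14.

14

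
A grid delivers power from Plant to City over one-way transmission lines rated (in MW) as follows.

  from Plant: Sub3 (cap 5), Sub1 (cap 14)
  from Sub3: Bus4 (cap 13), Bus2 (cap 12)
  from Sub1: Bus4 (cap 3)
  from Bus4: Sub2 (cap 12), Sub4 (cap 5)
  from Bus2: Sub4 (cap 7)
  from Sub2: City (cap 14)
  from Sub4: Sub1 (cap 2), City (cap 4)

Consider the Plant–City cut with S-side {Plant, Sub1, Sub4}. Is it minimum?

Given cut capacity: 5 + 3 + 4 = 12.
Augment Plant→Sub3→Bus4→Sub2→City: bottleneck 5, flow now 5.
Augment Plant→Sub1→Bus4→Sub2→City: bottleneck 3, flow now 8.
No augmenting path remains; maximum flow = 8.
In the residual graph, reachable from Plant: {Plant, Sub1}.
Min-cut edges: Plant→Sub3 (5), Sub1→Bus4 (3); capacity 5 + 3 = 8.
Cut capacity 12 exceeds the max flow 8, so it is not minimum.

No — its capacity is 12, but the minimum cut has capacity 8.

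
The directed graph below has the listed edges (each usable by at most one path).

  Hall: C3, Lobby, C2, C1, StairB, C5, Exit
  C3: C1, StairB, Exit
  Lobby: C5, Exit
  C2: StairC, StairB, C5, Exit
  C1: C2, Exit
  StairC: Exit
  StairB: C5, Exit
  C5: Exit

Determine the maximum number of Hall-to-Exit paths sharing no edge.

Assign every edge capacity 1; by Menger, the answer equals the max flow.
Path Hall→Exit (+1); total 1.
Path Hall→C3→Exit (+1); total 2.
Path Hall→Lobby→Exit (+1); total 3.
Path Hall→C2→Exit (+1); total 4.
Path Hall→C1→Exit (+1); total 5.
Path Hall→StairB→Exit (+1); total 6.
Path Hall→C5→Exit (+1); total 7.
No residual Hall→Exit path; max flow = 7.
Certifying cut of size 7: {Hall→C1, Hall→C2, Hall→C3, Hall→C5, Hall→Exit, Hall→Lobby, Hall→StairB}.

7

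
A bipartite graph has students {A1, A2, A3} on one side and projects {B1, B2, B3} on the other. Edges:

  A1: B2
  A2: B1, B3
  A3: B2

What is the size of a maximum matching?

2

Unit-capacity flow: source→left, listed edges, right→sink; max matching = max flow.
Augmenting path A1→B2 (+1); matched 1.
Augmenting path A2→B1 (+1); matched 2.
No augmenting path remains; maximum matching = 2.
König certificate: {A2, B2} is a vertex cover of size 2 (every listed pair touches it), so no matching can be larger.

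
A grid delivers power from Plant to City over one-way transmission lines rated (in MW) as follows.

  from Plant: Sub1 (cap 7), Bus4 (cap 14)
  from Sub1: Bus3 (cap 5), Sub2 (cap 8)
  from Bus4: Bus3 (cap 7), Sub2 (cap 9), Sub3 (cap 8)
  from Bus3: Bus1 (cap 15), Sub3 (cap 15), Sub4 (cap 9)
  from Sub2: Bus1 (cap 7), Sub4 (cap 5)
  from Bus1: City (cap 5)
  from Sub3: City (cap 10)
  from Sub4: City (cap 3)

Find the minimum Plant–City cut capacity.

Augment Plant→Bus4→Sub3→City: bottleneck 8, flow now 8.
Augment Plant→Sub1→Bus3→Bus1→City: bottleneck 5, flow now 13.
Augment Plant→Sub1→Sub2→Sub4→City: bottleneck 2, flow now 15.
Augment Plant→Bus4→Bus3→Sub3→City: bottleneck 2, flow now 17.
Augment Plant→Bus4→Bus3→Sub4→City: bottleneck 1, flow now 18.
No augmenting path remains; maximum flow = 18.
By max-flow min-cut, the minimum cut capacity equals the max flow.
In the residual graph, reachable from Plant: {Plant, Sub1, Bus4, Bus3, Sub2, Bus1, Sub3, Sub4}.
Min-cut edges: Bus1→City (5), Sub3→City (10), Sub4→City (3); capacity 5 + 10 + 3 = 18.

18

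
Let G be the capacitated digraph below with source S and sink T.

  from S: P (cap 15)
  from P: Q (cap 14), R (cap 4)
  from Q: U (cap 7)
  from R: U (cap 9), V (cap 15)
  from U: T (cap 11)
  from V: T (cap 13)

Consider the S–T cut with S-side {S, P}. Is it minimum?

Given cut capacity: 14 + 4 = 18.
Augment S→P→Q→U→T: bottleneck 7, flow now 7.
Augment S→P→R→U→T: bottleneck 4, flow now 11.
No augmenting path remains; maximum flow = 11.
In the residual graph, reachable from S: {S, P, Q}.
Min-cut edges: P→R (4), Q→U (7); capacity 4 + 7 = 11.
Cut capacity 18 exceeds the max flow 11, so it is not minimum.

No — its capacity is 18, but the minimum cut has capacity 11.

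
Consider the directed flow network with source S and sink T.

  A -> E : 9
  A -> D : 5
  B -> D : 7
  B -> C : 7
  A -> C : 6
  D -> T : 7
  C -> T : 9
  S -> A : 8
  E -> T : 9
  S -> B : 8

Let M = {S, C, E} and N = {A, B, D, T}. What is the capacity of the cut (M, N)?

34

Edges leaving {S, C, E}: S→A (8), S→B (8), C→T (9), E→T (9).
Cut capacity = 8 + 8 + 9 + 9 = 34.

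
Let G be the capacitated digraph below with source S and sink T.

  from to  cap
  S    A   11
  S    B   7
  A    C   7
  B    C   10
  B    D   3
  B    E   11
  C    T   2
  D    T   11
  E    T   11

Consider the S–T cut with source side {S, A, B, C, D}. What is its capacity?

24

Edges leaving {S, A, B, C, D}: B→E (11), C→T (2), D→T (11).
Cut capacity = 11 + 2 + 11 = 24.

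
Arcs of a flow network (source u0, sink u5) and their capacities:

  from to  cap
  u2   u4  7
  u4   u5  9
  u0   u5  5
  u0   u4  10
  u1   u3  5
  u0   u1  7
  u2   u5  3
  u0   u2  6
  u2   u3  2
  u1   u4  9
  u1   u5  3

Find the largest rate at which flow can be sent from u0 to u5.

Augment u0→u5: bottleneck 5, flow now 5.
Augment u0→u1→u5: bottleneck 3, flow now 8.
Augment u0→u2→u5: bottleneck 3, flow now 11.
Augment u0→u4→u5: bottleneck 9, flow now 20.
No augmenting path remains; maximum flow = 20.
In the residual graph, reachable from u0: {u0, u1, u2, u3, u4}.
Min-cut edges: u0→u5 (5), u1→u5 (3), u2→u5 (3), u4→u5 (9); capacity 5 + 3 + 3 + 9 = 20.
This cut is saturated, so no flow can exceed 20.

20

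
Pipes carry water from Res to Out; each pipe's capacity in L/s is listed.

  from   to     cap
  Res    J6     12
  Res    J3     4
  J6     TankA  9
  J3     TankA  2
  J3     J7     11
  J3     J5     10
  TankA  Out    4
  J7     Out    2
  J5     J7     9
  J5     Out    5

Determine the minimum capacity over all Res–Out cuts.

Augment Res→J6→TankA→Out: bottleneck 4, flow now 4.
Augment Res→J3→J7→Out: bottleneck 2, flow now 6.
Augment Res→J3→J5→Out: bottleneck 2, flow now 8.
No augmenting path remains; maximum flow = 8.
By max-flow min-cut, the minimum cut capacity equals the max flow.
In the residual graph, reachable from Res: {Res, J6, TankA}.
Min-cut edges: Res→J3 (4), TankA→Out (4); capacity 4 + 4 = 8.

8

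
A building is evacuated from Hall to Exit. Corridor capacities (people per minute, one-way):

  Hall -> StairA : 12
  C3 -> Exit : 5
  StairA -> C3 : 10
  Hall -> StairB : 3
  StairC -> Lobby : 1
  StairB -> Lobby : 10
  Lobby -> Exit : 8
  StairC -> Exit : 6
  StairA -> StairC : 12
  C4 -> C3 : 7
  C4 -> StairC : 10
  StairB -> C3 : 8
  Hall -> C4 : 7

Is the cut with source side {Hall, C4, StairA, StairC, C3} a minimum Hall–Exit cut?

Yes — it is a minimum cut (capacity 15).

Given cut capacity: 3 + 1 + 6 + 5 = 15.
Augment Hall→StairB→Lobby→Exit: bottleneck 3, flow now 3.
Augment Hall→C4→StairC→Exit: bottleneck 6, flow now 9.
Augment Hall→C4→C3→Exit: bottleneck 1, flow now 10.
Augment Hall→StairA→C3→Exit: bottleneck 4, flow now 14.
Augment Hall→StairA→StairC→Lobby→Exit: bottleneck 1, flow now 15.
No augmenting path remains; maximum flow = 15.
Cut capacity 15 equals the max flow, so it is a minimum cut.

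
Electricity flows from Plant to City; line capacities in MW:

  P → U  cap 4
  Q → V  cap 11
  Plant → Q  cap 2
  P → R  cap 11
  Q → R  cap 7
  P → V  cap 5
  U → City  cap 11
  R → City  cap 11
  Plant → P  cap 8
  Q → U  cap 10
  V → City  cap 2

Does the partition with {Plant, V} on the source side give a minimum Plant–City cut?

No — its capacity is 12, but the minimum cut has capacity 10.

Given cut capacity: 8 + 2 + 2 = 12.
Augment Plant→P→R→City: bottleneck 8, flow now 8.
Augment Plant→Q→R→City: bottleneck 2, flow now 10.
No augmenting path remains; maximum flow = 10.
In the residual graph, reachable from Plant: {Plant}.
Min-cut edges: Plant→P (8), Plant→Q (2); capacity 8 + 2 = 10.
Cut capacity 12 exceeds the max flow 10, so it is not minimum.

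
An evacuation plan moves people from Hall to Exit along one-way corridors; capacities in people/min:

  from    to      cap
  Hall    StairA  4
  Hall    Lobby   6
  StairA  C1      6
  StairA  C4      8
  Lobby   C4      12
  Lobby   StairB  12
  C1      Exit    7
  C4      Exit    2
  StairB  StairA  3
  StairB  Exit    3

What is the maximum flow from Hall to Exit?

Augment Hall→StairA→C1→Exit: bottleneck 4, flow now 4.
Augment Hall→Lobby→C4→Exit: bottleneck 2, flow now 6.
Augment Hall→Lobby→StairB→Exit: bottleneck 3, flow now 9.
Augment Hall→Lobby→StairB→StairA→C1→Exit: bottleneck 1, flow now 10.
No augmenting path remains; maximum flow = 10.
In the residual graph, reachable from Hall: {Hall}.
Min-cut edges: Hall→StairA (4), Hall→Lobby (6); capacity 4 + 6 = 10.
This cut is saturated, so no flow can exceed 10.

10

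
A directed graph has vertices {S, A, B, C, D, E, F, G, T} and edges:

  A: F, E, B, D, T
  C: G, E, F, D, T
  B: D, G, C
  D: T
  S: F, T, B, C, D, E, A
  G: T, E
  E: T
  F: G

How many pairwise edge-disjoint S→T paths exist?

6

Assign every edge capacity 1; by Menger, the answer equals the max flow.
Path S→T (+1); total 1.
Path S→A→T (+1); total 2.
Path S→C→T (+1); total 3.
Path S→D→T (+1); total 4.
Path S→E→T (+1); total 5.
Path S→B→G→T (+1); total 6.
No residual S→T path; max flow = 6.
Certifying cut of size 6: {C→T, D→T, E→T, G→T, S→A, S→T}.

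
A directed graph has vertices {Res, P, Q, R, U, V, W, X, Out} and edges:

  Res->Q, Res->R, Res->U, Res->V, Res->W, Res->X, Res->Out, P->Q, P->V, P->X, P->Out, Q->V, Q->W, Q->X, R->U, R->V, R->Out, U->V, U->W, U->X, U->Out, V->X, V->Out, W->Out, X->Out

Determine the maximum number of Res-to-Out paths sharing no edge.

6

Assign every edge capacity 1; by Menger, the answer equals the max flow.
Path Res→Out (+1); total 1.
Path Res→R→Out (+1); total 2.
Path Res→U→Out (+1); total 3.
Path Res→V→Out (+1); total 4.
Path Res→W→Out (+1); total 5.
Path Res→X→Out (+1); total 6.
No residual Res→Out path; max flow = 6.
Certifying cut of size 6: {Res→Out, Res→R, Res→U, V→Out, W→Out, X→Out}.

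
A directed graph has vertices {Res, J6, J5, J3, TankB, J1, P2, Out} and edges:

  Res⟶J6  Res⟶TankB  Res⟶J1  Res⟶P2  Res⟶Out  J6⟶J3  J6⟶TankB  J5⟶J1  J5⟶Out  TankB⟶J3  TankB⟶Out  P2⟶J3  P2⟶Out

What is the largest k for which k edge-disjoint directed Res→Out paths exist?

3

Assign every edge capacity 1; by Menger, the answer equals the max flow.
Path Res→Out (+1); total 1.
Path Res→TankB→Out (+1); total 2.
Path Res→P2→Out (+1); total 3.
No residual Res→Out path; max flow = 3.
Certifying cut of size 3: {Res→Out, Res→P2, TankB→Out}.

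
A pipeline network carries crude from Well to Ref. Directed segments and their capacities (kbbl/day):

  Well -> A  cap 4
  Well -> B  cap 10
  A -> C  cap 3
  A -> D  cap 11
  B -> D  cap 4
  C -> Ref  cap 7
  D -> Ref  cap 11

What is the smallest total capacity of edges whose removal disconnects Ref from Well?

Augment Well→A→C→Ref: bottleneck 3, flow now 3.
Augment Well→A→D→Ref: bottleneck 1, flow now 4.
Augment Well→B→D→Ref: bottleneck 4, flow now 8.
No augmenting path remains; maximum flow = 8.
By max-flow min-cut, the minimum cut capacity equals the max flow.
In the residual graph, reachable from Well: {Well, B}.
Min-cut edges: Well→A (4), B→D (4); capacity 4 + 4 = 8.

8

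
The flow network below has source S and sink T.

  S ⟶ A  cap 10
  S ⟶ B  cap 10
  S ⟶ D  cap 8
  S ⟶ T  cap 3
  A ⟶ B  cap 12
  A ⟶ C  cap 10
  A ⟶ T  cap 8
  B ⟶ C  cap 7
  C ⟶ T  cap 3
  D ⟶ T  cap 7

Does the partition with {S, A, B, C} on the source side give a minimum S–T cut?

No — its capacity is 22, but the minimum cut has capacity 21.

Given cut capacity: 8 + 3 + 8 + 3 = 22.
Augment S→T: bottleneck 3, flow now 3.
Augment S→A→T: bottleneck 8, flow now 11.
Augment S→D→T: bottleneck 7, flow now 18.
Augment S→A→C→T: bottleneck 2, flow now 20.
Augment S→B→C→T: bottleneck 1, flow now 21.
No augmenting path remains; maximum flow = 21.
In the residual graph, reachable from S: {S, A, B, C, D}.
Min-cut edges: S→T (3), A→T (8), C→T (3), D→T (7); capacity 3 + 8 + 3 + 7 = 21.
Cut capacity 22 exceeds the max flow 21, so it is not minimum.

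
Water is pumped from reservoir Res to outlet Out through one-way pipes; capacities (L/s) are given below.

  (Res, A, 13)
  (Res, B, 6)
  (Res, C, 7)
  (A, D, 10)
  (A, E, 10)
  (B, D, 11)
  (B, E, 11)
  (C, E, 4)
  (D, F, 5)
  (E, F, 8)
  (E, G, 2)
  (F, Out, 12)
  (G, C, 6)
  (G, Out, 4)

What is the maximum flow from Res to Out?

14

Augment Res→A→D→F→Out: bottleneck 5, flow now 5.
Augment Res→A→E→F→Out: bottleneck 7, flow now 12.
Augment Res→A→E→G→Out: bottleneck 1, flow now 13.
Augment Res→B→E→G→Out: bottleneck 1, flow now 14.
No augmenting path remains; maximum flow = 14.
In the residual graph, reachable from Res: {Res, A, B, C, D, E, F}.
Min-cut edges: E→G (2), F→Out (12); capacity 2 + 12 = 14.
This cut is saturated, so no flow can exceed 14.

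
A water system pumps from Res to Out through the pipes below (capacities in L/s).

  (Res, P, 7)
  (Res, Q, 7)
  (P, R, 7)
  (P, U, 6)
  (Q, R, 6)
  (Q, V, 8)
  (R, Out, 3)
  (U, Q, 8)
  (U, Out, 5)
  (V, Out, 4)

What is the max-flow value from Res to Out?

12

Augment Res→P→R→Out: bottleneck 3, flow now 3.
Augment Res→P→U→Out: bottleneck 4, flow now 7.
Augment Res→Q→V→Out: bottleneck 4, flow now 11.
Augment Res→Q→R→P→U→Out: bottleneck 1, flow now 12. (uses reverse residual edge)
No augmenting path remains; maximum flow = 12.
In the residual graph, reachable from Res: {Res, P, Q, R, U, V}.
Min-cut edges: R→Out (3), U→Out (5), V→Out (4); capacity 3 + 5 + 4 = 12.
This cut is saturated, so no flow can exceed 12.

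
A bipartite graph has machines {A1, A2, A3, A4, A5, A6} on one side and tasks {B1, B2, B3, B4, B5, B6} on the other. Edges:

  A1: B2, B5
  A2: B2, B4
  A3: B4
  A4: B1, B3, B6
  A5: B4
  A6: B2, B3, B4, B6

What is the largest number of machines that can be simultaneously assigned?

Unit-capacity flow: source→left, listed edges, right→sink; max matching = max flow.
Augmenting path A1→B2 (+1); matched 1.
Augmenting path A2→B4 (+1); matched 2.
Augmenting path A4→B1 (+1); matched 3.
Augmenting path A6→B3 (+1); matched 4.
Augmenting path A3→B4→A2→B2→A1→B5 (+1); matched 5.
No augmenting path remains; maximum matching = 5.
König certificate: {A1, A2, A4, A6, B4} is a vertex cover of size 5 (every listed pair touches it), so no matching can be larger.

5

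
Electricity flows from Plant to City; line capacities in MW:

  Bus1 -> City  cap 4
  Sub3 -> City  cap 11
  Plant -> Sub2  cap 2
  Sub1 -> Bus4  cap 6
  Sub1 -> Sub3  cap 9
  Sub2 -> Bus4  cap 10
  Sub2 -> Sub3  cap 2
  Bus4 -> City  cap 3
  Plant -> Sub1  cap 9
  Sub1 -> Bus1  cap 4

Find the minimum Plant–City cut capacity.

11

Augment Plant→Sub2→Bus4→City: bottleneck 2, flow now 2.
Augment Plant→Sub1→Bus4→City: bottleneck 1, flow now 3.
Augment Plant→Sub1→Sub3→City: bottleneck 8, flow now 11.
No augmenting path remains; maximum flow = 11.
By max-flow min-cut, the minimum cut capacity equals the max flow.
In the residual graph, reachable from Plant: {Plant}.
Min-cut edges: Plant→Sub2 (2), Plant→Sub1 (9); capacity 2 + 9 = 11.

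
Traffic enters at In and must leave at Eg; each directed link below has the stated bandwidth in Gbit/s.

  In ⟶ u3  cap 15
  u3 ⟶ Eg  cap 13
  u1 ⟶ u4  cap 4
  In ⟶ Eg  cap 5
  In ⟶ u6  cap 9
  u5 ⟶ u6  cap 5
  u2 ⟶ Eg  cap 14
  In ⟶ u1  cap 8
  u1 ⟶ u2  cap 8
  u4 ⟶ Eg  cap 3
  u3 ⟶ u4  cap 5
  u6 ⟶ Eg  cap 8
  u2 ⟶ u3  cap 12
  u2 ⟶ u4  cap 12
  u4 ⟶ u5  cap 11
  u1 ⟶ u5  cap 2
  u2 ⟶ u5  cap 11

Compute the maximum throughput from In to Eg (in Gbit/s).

Augment In→Eg: bottleneck 5, flow now 5.
Augment In→u3→Eg: bottleneck 13, flow now 18.
Augment In→u6→Eg: bottleneck 8, flow now 26.
Augment In→u1→u2→Eg: bottleneck 8, flow now 34.
Augment In→u3→u4→Eg: bottleneck 2, flow now 36.
No augmenting path remains; maximum flow = 36.
In the residual graph, reachable from In: {In, u6}.
Min-cut edges: In→u1 (8), In→u3 (15), In→Eg (5), u6→Eg (8); capacity 8 + 15 + 5 + 8 = 36.
This cut is saturated, so no flow can exceed 36.

36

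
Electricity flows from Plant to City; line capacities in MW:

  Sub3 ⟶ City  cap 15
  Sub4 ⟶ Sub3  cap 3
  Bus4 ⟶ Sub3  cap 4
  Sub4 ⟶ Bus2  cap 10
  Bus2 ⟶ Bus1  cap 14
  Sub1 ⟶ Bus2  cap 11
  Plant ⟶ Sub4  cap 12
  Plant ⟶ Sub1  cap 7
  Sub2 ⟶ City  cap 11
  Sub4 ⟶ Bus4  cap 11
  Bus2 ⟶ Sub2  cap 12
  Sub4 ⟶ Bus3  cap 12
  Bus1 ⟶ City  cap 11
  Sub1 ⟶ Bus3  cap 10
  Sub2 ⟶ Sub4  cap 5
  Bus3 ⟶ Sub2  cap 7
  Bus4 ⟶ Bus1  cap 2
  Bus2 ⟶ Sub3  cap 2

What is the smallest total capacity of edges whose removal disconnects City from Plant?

19

Augment Plant→Sub4→Sub3→City: bottleneck 3, flow now 3.
Augment Plant→Sub1→Bus3→Sub2→City: bottleneck 7, flow now 10.
Augment Plant→Sub4→Bus2→Sub2→City: bottleneck 4, flow now 14.
Augment Plant→Sub4→Bus2→Sub3→City: bottleneck 2, flow now 16.
Augment Plant→Sub4→Bus2→Bus1→City: bottleneck 3, flow now 19.
No augmenting path remains; maximum flow = 19.
By max-flow min-cut, the minimum cut capacity equals the max flow.
In the residual graph, reachable from Plant: {Plant}.
Min-cut edges: Plant→Sub1 (7), Plant→Sub4 (12); capacity 7 + 12 = 19.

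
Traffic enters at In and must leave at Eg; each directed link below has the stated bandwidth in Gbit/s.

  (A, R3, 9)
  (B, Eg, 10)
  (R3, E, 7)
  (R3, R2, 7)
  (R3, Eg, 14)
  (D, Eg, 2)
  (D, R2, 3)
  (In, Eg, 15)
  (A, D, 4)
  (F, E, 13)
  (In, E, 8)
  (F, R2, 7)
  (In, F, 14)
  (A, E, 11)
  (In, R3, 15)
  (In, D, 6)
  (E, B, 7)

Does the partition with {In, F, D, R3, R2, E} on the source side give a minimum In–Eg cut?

Yes — it is a minimum cut (capacity 38).

Given cut capacity: 15 + 2 + 14 + 7 = 38.
Augment In→Eg: bottleneck 15, flow now 15.
Augment In→D→Eg: bottleneck 2, flow now 17.
Augment In→R3→Eg: bottleneck 14, flow now 31.
Augment In→E→B→Eg: bottleneck 7, flow now 38.
No augmenting path remains; maximum flow = 38.
Cut capacity 38 equals the max flow, so it is a minimum cut.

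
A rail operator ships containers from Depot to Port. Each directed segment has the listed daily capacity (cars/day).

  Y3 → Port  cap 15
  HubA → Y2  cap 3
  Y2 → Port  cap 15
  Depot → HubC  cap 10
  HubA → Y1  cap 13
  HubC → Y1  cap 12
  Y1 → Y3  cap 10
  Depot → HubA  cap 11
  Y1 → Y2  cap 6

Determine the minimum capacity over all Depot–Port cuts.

Augment Depot→HubA→Y2→Port: bottleneck 3, flow now 3.
Augment Depot→HubA→Y1→Y3→Port: bottleneck 8, flow now 11.
Augment Depot→HubC→Y1→Y3→Port: bottleneck 2, flow now 13.
Augment Depot→HubC→Y1→Y2→Port: bottleneck 6, flow now 19.
No augmenting path remains; maximum flow = 19.
By max-flow min-cut, the minimum cut capacity equals the max flow.
In the residual graph, reachable from Depot: {Depot, HubA, HubC, Y1}.
Min-cut edges: HubA→Y2 (3), Y1→Y3 (10), Y1→Y2 (6); capacity 3 + 10 + 6 = 19.

19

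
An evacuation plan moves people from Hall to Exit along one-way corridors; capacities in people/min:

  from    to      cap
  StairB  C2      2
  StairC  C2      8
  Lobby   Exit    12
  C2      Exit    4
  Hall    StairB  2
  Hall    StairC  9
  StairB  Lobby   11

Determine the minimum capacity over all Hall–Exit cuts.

Augment Hall→StairB→C2→Exit: bottleneck 2, flow now 2.
Augment Hall→StairC→C2→Exit: bottleneck 2, flow now 4.
Augment Hall→StairC→C2→StairB→Lobby→Exit: bottleneck 2, flow now 6. (uses reverse residual edge)
No augmenting path remains; maximum flow = 6.
By max-flow min-cut, the minimum cut capacity equals the max flow.
In the residual graph, reachable from Hall: {Hall, StairC, C2}.
Min-cut edges: Hall→StairB (2), C2→Exit (4); capacity 2 + 4 = 6.

6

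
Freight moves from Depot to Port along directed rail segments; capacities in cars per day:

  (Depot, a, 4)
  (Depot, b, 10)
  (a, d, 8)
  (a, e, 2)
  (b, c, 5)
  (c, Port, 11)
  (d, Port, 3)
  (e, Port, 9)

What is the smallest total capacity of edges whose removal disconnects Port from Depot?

9

Augment Depot→a→d→Port: bottleneck 3, flow now 3.
Augment Depot→a→e→Port: bottleneck 1, flow now 4.
Augment Depot→b→c→Port: bottleneck 5, flow now 9.
No augmenting path remains; maximum flow = 9.
By max-flow min-cut, the minimum cut capacity equals the max flow.
In the residual graph, reachable from Depot: {Depot, b}.
Min-cut edges: Depot→a (4), b→c (5); capacity 4 + 5 = 9.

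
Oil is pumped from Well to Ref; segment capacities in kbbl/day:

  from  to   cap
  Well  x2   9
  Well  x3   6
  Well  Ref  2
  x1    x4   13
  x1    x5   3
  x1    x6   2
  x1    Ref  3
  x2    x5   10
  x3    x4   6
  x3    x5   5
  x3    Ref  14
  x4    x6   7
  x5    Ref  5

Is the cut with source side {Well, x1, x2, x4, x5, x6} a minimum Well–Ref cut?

Given cut capacity: 6 + 2 + 3 + 5 = 16.
Augment Well→Ref: bottleneck 2, flow now 2.
Augment Well→x3→Ref: bottleneck 6, flow now 8.
Augment Well→x2→x5→Ref: bottleneck 5, flow now 13.
No augmenting path remains; maximum flow = 13.
In the residual graph, reachable from Well: {Well, x2, x5}.
Min-cut edges: Well→x3 (6), Well→Ref (2), x5→Ref (5); capacity 6 + 2 + 5 = 13.
Cut capacity 16 exceeds the max flow 13, so it is not minimum.

No — its capacity is 16, but the minimum cut has capacity 13.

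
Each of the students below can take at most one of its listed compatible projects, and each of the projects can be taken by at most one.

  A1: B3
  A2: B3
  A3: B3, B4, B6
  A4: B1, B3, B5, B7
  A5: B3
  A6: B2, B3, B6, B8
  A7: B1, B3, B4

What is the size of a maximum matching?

Unit-capacity flow: source→left, listed edges, right→sink; max matching = max flow.
Augmenting path A1→B3 (+1); matched 1.
Augmenting path A3→B4 (+1); matched 2.
Augmenting path A4→B1 (+1); matched 3.
Augmenting path A6→B2 (+1); matched 4.
Augmenting path A7→B1→A4→B5 (+1); matched 5.
No augmenting path remains; maximum matching = 5.
König certificate: {A3, A4, A6, A7, B3} is a vertex cover of size 5 (every listed pair touches it), so no matching can be larger.

5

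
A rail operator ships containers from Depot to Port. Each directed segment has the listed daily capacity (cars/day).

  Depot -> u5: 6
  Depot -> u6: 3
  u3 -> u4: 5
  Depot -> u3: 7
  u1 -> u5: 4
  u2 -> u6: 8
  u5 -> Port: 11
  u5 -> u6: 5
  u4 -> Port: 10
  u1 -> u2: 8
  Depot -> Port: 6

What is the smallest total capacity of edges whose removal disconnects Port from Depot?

17

Augment Depot→Port: bottleneck 6, flow now 6.
Augment Depot→u5→Port: bottleneck 6, flow now 12.
Augment Depot→u3→u4→Port: bottleneck 5, flow now 17.
No augmenting path remains; maximum flow = 17.
By max-flow min-cut, the minimum cut capacity equals the max flow.
In the residual graph, reachable from Depot: {Depot, u3, u6}.
Min-cut edges: Depot→u5 (6), Depot→Port (6), u3→u4 (5); capacity 6 + 6 + 5 = 17.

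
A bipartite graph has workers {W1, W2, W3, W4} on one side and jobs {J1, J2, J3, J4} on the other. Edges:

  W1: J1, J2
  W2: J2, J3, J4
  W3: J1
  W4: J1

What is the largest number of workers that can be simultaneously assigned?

3

Unit-capacity flow: source→left, listed edges, right→sink; max matching = max flow.
Augmenting path W1→J1 (+1); matched 1.
Augmenting path W2→J2 (+1); matched 2.
Augmenting path W3→J1→W1→J2→W2→J3 (+1); matched 3.
No augmenting path remains; maximum matching = 3.
König certificate: {W1, W2, J1} is a vertex cover of size 3 (every listed pair touches it), so no matching can be larger.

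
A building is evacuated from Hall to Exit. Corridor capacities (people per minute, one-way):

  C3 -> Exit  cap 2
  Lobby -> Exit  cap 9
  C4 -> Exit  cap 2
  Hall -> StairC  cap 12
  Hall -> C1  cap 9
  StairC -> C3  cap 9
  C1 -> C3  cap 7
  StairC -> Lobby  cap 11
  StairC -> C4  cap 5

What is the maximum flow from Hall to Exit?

Augment Hall→StairC→Lobby→Exit: bottleneck 9, flow now 9.
Augment Hall→StairC→C3→Exit: bottleneck 2, flow now 11.
Augment Hall→StairC→C4→Exit: bottleneck 1, flow now 12.
Augment Hall→C1→C3→StairC→C4→Exit: bottleneck 1, flow now 13. (uses reverse residual edge)
No augmenting path remains; maximum flow = 13.
In the residual graph, reachable from Hall: {Hall, StairC, C1, Lobby, C3, C4}.
Min-cut edges: Lobby→Exit (9), C3→Exit (2), C4→Exit (2); capacity 9 + 2 + 2 = 13.
This cut is saturated, so no flow can exceed 13.

13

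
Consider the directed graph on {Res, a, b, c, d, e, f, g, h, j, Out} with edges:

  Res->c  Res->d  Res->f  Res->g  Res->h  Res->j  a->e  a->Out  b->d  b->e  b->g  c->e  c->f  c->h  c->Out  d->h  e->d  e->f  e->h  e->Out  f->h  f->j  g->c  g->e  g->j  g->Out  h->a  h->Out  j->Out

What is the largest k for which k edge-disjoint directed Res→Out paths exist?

Assign every edge capacity 1; by Menger, the answer equals the max flow.
Path Res→c→Out (+1); total 1.
Path Res→g→Out (+1); total 2.
Path Res→h→Out (+1); total 3.
Path Res→j→Out (+1); total 4.
Path Res→d→h→a→Out (+1); total 5.
No residual Res→Out path; max flow = 5.
Certifying cut of size 5: {Res→c, Res→g, h→Out, h→a, j→Out}.

5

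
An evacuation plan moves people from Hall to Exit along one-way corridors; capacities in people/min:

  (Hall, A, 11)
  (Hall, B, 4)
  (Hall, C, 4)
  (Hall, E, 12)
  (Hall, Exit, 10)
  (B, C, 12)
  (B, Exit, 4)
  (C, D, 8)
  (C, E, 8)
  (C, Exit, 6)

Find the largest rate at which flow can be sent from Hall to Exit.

Augment Hall→Exit: bottleneck 10, flow now 10.
Augment Hall→B→Exit: bottleneck 4, flow now 14.
Augment Hall→C→Exit: bottleneck 4, flow now 18.
No augmenting path remains; maximum flow = 18.
In the residual graph, reachable from Hall: {Hall, A, E}.
Min-cut edges: Hall→B (4), Hall→C (4), Hall→Exit (10); capacity 4 + 4 + 10 = 18.
This cut is saturated, so no flow can exceed 18.

18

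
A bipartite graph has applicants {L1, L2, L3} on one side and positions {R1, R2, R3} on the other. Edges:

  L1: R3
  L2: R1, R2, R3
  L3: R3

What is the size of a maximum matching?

Unit-capacity flow: source→left, listed edges, right→sink; max matching = max flow.
Augmenting path L1→R3 (+1); matched 1.
Augmenting path L2→R1 (+1); matched 2.
No augmenting path remains; maximum matching = 2.
König certificate: {L2, R3} is a vertex cover of size 2 (every listed pair touches it), so no matching can be larger.

2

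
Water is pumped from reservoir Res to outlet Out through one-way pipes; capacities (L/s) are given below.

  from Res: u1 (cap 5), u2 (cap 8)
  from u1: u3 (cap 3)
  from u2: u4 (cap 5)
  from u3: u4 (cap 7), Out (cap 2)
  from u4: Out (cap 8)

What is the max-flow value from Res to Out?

8

Augment Res→u1→u3→Out: bottleneck 2, flow now 2.
Augment Res→u2→u4→Out: bottleneck 5, flow now 7.
Augment Res→u1→u3→u4→Out: bottleneck 1, flow now 8.
No augmenting path remains; maximum flow = 8.
In the residual graph, reachable from Res: {Res, u1, u2}.
Min-cut edges: u1→u3 (3), u2→u4 (5); capacity 3 + 5 = 8.
This cut is saturated, so no flow can exceed 8.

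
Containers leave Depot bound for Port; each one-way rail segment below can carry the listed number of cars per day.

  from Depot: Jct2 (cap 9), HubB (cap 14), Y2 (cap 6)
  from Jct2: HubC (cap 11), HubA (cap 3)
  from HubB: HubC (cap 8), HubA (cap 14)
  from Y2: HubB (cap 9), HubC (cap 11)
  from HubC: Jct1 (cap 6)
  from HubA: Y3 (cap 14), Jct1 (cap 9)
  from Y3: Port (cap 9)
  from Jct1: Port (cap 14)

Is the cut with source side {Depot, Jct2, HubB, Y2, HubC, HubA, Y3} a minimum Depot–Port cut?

Given cut capacity: 6 + 9 + 9 = 24.
Augment Depot→Jct2→HubC→Jct1→Port: bottleneck 6, flow now 6.
Augment Depot→Jct2→HubA→Y3→Port: bottleneck 3, flow now 9.
Augment Depot→HubB→HubA→Y3→Port: bottleneck 6, flow now 15.
Augment Depot→HubB→HubA→Jct1→Port: bottleneck 8, flow now 23.
No augmenting path remains; maximum flow = 23.
In the residual graph, reachable from Depot: {Depot, Jct2, HubB, Y2, HubC}.
Min-cut edges: Jct2→HubA (3), HubB→HubA (14), HubC→Jct1 (6); capacity 3 + 14 + 6 = 23.
Cut capacity 24 exceeds the max flow 23, so it is not minimum.

No — its capacity is 24, but the minimum cut has capacity 23.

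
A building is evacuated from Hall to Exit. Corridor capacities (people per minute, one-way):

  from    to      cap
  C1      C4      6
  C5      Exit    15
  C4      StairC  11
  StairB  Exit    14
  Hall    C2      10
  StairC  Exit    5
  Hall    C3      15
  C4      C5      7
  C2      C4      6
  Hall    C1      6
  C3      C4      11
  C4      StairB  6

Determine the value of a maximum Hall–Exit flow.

18

Augment Hall→C2→C4→StairC→Exit: bottleneck 5, flow now 5.
Augment Hall→C2→C4→StairB→Exit: bottleneck 1, flow now 6.
Augment Hall→C1→C4→StairB→Exit: bottleneck 5, flow now 11.
Augment Hall→C1→C4→C5→Exit: bottleneck 1, flow now 12.
Augment Hall→C3→C4→C5→Exit: bottleneck 6, flow now 18.
No augmenting path remains; maximum flow = 18.
In the residual graph, reachable from Hall: {Hall, C2, C1, C3, C4, StairC}.
Min-cut edges: C4→StairB (6), C4→C5 (7), StairC→Exit (5); capacity 6 + 7 + 5 = 18.
This cut is saturated, so no flow can exceed 18.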